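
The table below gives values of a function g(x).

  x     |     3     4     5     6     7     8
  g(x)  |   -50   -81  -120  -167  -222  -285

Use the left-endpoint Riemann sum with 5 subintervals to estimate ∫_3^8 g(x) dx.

Δx = 1.
Sum = 1·[(-50) + (-81) + (-120) + (-167) + (-222)] = -640.

-640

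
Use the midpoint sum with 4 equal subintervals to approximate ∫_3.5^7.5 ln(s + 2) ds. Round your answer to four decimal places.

Δs = (7.5 − 3.5)/4 = 1.
Midpoints: 4, 5, 6, 7.
f(4) ≈ 1.7918, f(5) ≈ 1.9459, f(6) ≈ 2.0794, f(7) ≈ 2.1972.
Sum = Δs · [f(4) + f(5) + f(6) + f(7)].
Sum ≈ 8.0143.

8.0143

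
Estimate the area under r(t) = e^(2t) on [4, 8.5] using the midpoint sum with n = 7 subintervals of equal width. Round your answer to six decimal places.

Δt = (8.5 − 4)/7 = 9/14.
Midpoints: 121/28, 139/28, 157/28, 6.25, 193/28, 211/28, 229/28.
r(121/28) ≈ 5669.505292, r(139/28) ≈ 20508.022470, r(157/28) ≈ 74182.660383, r(6.25) ≈ 268337.286521, r(193/28) ≈ 970643.260374, r(211/28) ≈ 3511060.095766, r(229/28) ≈ 12700384.888400.
Sum = Δt · [r(121/28) + r(139/28) + r(157/28) + ...].
Sum ≈ 11282647.962347.

11282647.962347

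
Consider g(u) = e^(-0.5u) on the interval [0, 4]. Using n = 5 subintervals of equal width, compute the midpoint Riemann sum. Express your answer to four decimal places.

1.7179

Δu = (4 − 0)/5 = 0.8.
Midpoints: 0.4, 1.2, 2, 2.8, 3.6.
g(0.4) ≈ 0.8187, g(1.2) ≈ 0.5488, g(2) ≈ 0.3679, g(2.8) ≈ 0.2466, g(3.6) ≈ 0.1653.
Sum = Δu · [g(0.4) + g(1.2) + g(2) + g(2.8) + g(3.6)].
Sum ≈ 1.7179.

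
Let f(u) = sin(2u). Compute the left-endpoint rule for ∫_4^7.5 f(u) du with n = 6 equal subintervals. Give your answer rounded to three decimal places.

Δu = (7.5 − 4)/6 = 7/12.
Left endpoints: 4, 55/12, 31/6, 5.75, 19/3, 83/12.
f(4) ≈ 0.989, f(55/12) ≈ 0.255, f(31/6) ≈ -0.789, f(5.75) ≈ -0.875, f(19/3) ≈ 0.100, f(83/12) ≈ 0.954.
Sum = Δu · [f(4) + f(55/12) + f(31/6) + ...].
Sum ≈ 0.370.

0.370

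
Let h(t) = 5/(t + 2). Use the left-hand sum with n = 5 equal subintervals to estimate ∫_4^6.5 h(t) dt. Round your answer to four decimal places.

1.8043

Δt = (6.5 − 4)/5 = 0.5.
Left endpoints: 4, 4.5, 5, 5.5, 6.
h(4) = 5/6, h(4.5) = 10/13, h(5) = 5/7, h(5.5) = 2/3, h(6) = 0.625.
Sum = Δt · [h(4) + h(4.5) + h(5) + h(5.5) + h(6)].
Sum ≈ 1.8043.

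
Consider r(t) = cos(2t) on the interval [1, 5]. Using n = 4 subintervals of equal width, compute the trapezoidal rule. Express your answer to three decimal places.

Δt = (5 − 1)/4 = 1.
r(1) ≈ -0.416, r(2) ≈ -0.654, r(3) ≈ 0.960, r(4) ≈ -0.146, r(5) ≈ -0.839.
T_4 = (Δt/2)·[r(t_0) + 2r(t_1) + 2r(t_2) + 2r(t_3) + r(t_4)].
Sum ≈ -0.467.

-0.467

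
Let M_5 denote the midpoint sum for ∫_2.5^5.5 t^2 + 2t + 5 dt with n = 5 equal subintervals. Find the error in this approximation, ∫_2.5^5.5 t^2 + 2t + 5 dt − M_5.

Exact integral: ∫_2.5^5.5 f(t) dt = 89.25.
M_5 = 89.16.
Error = 89.25 − 89.16 = 0.09.

0.09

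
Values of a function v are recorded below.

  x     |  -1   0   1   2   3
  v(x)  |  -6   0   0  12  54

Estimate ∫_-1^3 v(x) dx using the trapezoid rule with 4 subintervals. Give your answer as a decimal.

Δx = 1.
T_4 = (1/2)·[(-6) + 2·0 + 2·0 + 2·12 + 54] = 36.

36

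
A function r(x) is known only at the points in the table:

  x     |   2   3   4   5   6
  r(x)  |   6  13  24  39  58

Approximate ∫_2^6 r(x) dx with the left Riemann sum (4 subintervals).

Δx = 1.
Sum = 1·[6 + 13 + 24 + 39] = 82.

82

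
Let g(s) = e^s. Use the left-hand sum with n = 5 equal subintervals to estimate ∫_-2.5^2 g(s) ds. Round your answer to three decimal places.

4.506

Δs = (2 − (-2.5))/5 = 0.9.
Left endpoints: -2.5, -1.6, -0.7, 0.2, 1.1.
g(-2.5) ≈ 0.082, g(-1.6) ≈ 0.202, g(-0.7) ≈ 0.497, g(0.2) ≈ 1.221, g(1.1) ≈ 3.004.
Sum = Δs · [g(-2.5) + g(-1.6) + g(-0.7) + g(0.2) + g(1.1)].
Sum ≈ 4.506.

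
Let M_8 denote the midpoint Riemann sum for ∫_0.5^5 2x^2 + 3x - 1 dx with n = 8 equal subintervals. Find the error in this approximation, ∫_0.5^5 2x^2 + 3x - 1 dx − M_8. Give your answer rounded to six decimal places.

0.237305

Exact integral: ∫_0.5^5 f(x) dx = 115.875.
M_8 ≈ 115.63769531.
Error ≈ 115.875 − 115.63769531 ≈ 0.237305.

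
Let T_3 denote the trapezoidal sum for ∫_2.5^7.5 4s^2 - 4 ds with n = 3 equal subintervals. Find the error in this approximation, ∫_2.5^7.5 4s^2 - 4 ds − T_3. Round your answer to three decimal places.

Exact integral: ∫_2.5^7.5 f(s) ds ≈ 521.66667.
T_3 ≈ 530.92593.
Error ≈ 521.66667 − 530.92593 ≈ -9.259.

-9.259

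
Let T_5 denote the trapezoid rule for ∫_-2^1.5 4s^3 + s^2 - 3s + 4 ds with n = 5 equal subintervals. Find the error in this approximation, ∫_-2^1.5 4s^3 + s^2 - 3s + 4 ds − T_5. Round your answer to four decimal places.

Exact integral: ∫_-2^1.5 f(s) ds ≈ 9.479167.
T_5 = 8.9075.
Error ≈ 9.479167 − 8.9075 ≈ 0.5717.

0.5717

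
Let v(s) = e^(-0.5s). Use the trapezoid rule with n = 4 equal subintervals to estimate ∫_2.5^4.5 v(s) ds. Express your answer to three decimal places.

Δs = (4.5 − 2.5)/4 = 0.5.
v(2.5) ≈ 0.287, v(3) ≈ 0.223, v(3.5) ≈ 0.174, v(4) ≈ 0.135, v(4.5) ≈ 0.105.
T_4 = (Δs/2)·[v(s_0) + 2v(s_1) + 2v(s_2) + 2v(s_3) + v(s_4)].
Sum ≈ 0.364.

0.364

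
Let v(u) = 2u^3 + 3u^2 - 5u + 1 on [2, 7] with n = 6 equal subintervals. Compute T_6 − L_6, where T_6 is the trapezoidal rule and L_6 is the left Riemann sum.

325

T_6 ≈ 1437.3611111.
L_6 ≈ 1112.3611111.
T_6 − L_6 = 325.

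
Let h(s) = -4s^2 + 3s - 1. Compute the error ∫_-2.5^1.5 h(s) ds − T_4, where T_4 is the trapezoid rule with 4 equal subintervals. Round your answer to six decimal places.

2.666667

Exact integral: ∫_-2.5^1.5 h(s) ds ≈ -35.33333333.
T_4 = -38.
Error ≈ -35.33333333 − (-38) ≈ 2.666667.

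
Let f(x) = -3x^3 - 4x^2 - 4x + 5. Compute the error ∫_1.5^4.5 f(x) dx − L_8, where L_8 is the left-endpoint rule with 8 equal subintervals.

-62.9296875

Exact integral: ∫_1.5^4.5 f(x) dx = -441.75.
L_8 = -378.8203125.
Error = -441.75 − (-378.8203125) = -62.9296875.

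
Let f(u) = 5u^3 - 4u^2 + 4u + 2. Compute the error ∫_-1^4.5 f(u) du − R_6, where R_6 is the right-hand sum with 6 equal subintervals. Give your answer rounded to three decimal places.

Exact integral: ∫_-1^4.5 f(u) du ≈ 437.99479.
R_6 ≈ 641.04442.
Error ≈ 437.99479 − 641.04442 ≈ -203.050.

-203.050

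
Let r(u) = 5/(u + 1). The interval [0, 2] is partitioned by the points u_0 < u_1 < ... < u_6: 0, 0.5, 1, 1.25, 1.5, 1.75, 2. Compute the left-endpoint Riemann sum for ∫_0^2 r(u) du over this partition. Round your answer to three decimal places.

Subinterval widths: 0.5, 0.5, 0.25, 0.25, 0.25, 0.25.
Left endpoints: 0, 0.5, 1, 1.25, 1.5, 1.75.
r(0) = 5, r(0.5) = 10/3, r(1) = 2.5, r(1.25) = 20/9, r(1.5) = 2, r(1.75) = 20/11.
Sum = Σ Δu_i · r(u_i).
Sum ≈ 6.302.

6.302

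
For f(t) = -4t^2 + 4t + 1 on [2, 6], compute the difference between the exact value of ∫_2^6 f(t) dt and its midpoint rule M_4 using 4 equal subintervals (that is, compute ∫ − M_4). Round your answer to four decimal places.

Exact integral: ∫_2^6 f(t) dt ≈ -209.333333.
M_4 = -208.
Error ≈ -209.333333 − (-208) ≈ -1.3333.

-1.3333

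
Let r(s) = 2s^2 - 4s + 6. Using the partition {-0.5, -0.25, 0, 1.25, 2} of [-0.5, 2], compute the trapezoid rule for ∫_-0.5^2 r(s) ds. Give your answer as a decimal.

Subinterval widths: 0.25, 0.25, 1.25, 0.75.
r(-0.5) = 8.5, r(-0.25) = 7.125, r(0) = 6, r(1.25) = 4.125, r(2) = 6.
On each subinterval the trapezoid contributes (Δs_i/2)·[r(s_{i-1}) + r(s_i)].
Sum = 13.71875.

13.71875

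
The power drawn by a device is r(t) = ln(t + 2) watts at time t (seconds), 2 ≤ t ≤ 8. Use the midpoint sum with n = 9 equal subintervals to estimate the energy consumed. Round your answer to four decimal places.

Δt = (8 − 2)/9 = 2/3.
Midpoints: 7/3, 3, 11/3, 13/3, 5, 17/3, 19/3, 7, 23/3.
r(7/3) ≈ 1.4663, r(3) ≈ 1.6094, r(11/3) ≈ 1.7346, r(13/3) ≈ 1.8458, r(5) ≈ 1.9459, r(17/3) ≈ 2.0369, r(19/3) ≈ 2.1203, r(7) ≈ 2.1972, r(23/3) ≈ 2.2687.
Sum = Δt · [r(7/3) + r(3) + r(11/3) + ...].
Sum ≈ 11.4834.

11.4834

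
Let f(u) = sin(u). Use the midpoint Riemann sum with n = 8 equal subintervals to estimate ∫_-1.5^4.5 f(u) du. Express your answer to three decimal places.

0.288

Δu = (4.5 − (-1.5))/8 = 0.75.
Midpoints: -1.125, -0.375, 0.375, 1.125, 1.875, 2.625, 3.375, 4.125.
f(-1.125) ≈ -0.902, f(-0.375) ≈ -0.366, f(0.375) ≈ 0.366, f(1.125) ≈ 0.902, f(1.875) ≈ 0.954, f(2.625) ≈ 0.494, f(3.375) ≈ -0.231, f(4.125) ≈ -0.832.
Sum = Δu · [f(-1.125) + f(-0.375) + f(0.375) + ...].
Sum ≈ 0.288.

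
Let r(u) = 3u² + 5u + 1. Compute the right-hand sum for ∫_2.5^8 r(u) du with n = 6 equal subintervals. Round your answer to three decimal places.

740.571

Δu = (8 − 2.5)/6 = 11/12.
Right endpoints: 41/12, 13/3, 5.25, 37/6, 85/12, 8.
r(41/12) = 2549/48, r(13/3) = 79, r(5.25) = 109.9375, r(37/6) = 1751/12, r(85/12) = 186.9375, r(8) = 233.
Sum = Δu · [r(41/12) + r(13/3) + r(5.25) + ...].
Sum ≈ 740.571.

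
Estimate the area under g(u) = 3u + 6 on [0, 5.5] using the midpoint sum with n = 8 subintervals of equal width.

Δu = (5.5 − 0)/8 = 0.6875.
Midpoints: 0.34375, 1.03125, 1.71875, 2.40625, 3.09375, 3.78125, 4.46875, 5.15625.
g(0.34375) = 7.03125, g(1.03125) = 9.09375, g(1.71875) = 11.15625, g(2.40625) = 13.21875, g(3.09375) = 15.28125, g(3.78125) = 17.34375, g(4.46875) = 19.40625, g(5.15625) = 21.46875.
Sum = Δu · [g(0.34375) + g(1.03125) + g(1.71875) + ...].
Sum = 78.375.

78.375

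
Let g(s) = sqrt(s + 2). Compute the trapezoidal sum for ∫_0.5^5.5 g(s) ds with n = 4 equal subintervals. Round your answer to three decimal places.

11.041

Δs = (5.5 − 0.5)/4 = 1.25.
g(0.5) ≈ 1.581, g(1.75) ≈ 1.936, g(3) ≈ 2.236, g(4.25) ≈ 2.500, g(5.5) ≈ 2.739.
T_4 = (Δs/2)·[g(s_0) + 2g(s_1) + 2g(s_2) + 2g(s_3) + g(s_4)].
Sum ≈ 11.041.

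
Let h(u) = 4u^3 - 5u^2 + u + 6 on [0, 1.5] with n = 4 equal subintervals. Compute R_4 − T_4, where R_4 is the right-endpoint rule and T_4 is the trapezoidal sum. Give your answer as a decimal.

R_4 = 10.40625.
T_4 = 9.703125.
R_4 − T_4 = 0.703125.

0.703125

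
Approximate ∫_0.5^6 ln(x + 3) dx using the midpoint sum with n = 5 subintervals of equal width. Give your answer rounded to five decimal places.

9.89908

Δx = (6 − 0.5)/5 = 1.1.
Midpoints: 1.05, 2.15, 3.25, 4.35, 5.45.
f(1.05) ≈ 1.39872, f(2.15) ≈ 1.63900, f(3.25) ≈ 1.83258, f(4.35) ≈ 1.99470, f(5.45) ≈ 2.13417.
Sum = Δx · [f(1.05) + f(2.15) + f(3.25) + f(4.35) + f(5.45)].
Sum ≈ 9.89908.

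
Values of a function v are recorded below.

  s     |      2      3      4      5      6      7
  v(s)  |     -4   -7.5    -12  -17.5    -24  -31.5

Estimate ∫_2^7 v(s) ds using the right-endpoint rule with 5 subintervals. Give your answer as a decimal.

-92.5

Δs = 1.
Sum = 1·[(-7.5) + (-12) + (-17.5) + (-24) + (-31.5)] = -92.5.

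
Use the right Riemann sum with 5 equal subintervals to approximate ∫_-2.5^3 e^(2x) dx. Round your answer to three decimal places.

Δx = (3 − (-2.5))/5 = 1.1.
Right endpoints: -1.4, -0.3, 0.8, 1.9, 3.
f(-1.4) ≈ 0.061, f(-0.3) ≈ 0.549, f(0.8) ≈ 4.953, f(1.9) ≈ 44.701, f(3) ≈ 403.429.
Sum = Δx · [f(-1.4) + f(-0.3) + f(0.8) + f(1.9) + f(3)].
Sum ≈ 499.062.

499.062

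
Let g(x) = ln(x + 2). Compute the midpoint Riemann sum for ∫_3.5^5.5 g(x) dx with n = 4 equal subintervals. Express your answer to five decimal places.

3.73616

Δx = (5.5 − 3.5)/4 = 0.5.
Midpoints: 3.75, 4.25, 4.75, 5.25.
g(3.75) ≈ 1.74920, g(4.25) ≈ 1.83258, g(4.75) ≈ 1.90954, g(5.25) ≈ 1.98100.
Sum = Δx · [g(3.75) + g(4.25) + g(4.75) + g(5.25)].
Sum ≈ 3.73616.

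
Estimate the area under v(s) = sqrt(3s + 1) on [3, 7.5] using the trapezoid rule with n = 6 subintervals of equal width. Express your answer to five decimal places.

Δs = (7.5 − 3)/6 = 0.75.
v(3) ≈ 3.16228, v(3.75) ≈ 3.50000, v(4.5) ≈ 3.80789, v(5.25) ≈ 4.09268, v(6) ≈ 4.35890, v(6.75) ≈ 4.60977, v(7.5) ≈ 4.84768.
T_6 = (Δs/2)·[v(s_0) + 2v(s_1) + ... + 2v(s_{5}) + v(s_6)].
Sum ≈ 18.28066.

18.28066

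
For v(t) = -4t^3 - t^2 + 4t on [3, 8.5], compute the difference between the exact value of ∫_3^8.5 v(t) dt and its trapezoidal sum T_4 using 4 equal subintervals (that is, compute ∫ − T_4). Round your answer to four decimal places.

Exact integral: ∫_3^8.5 v(t) dt ≈ -5208.270833.
T_4 = -5329.5859375.
Error ≈ -5208.270833 − (-5329.5859375) ≈ 121.3151.

121.3151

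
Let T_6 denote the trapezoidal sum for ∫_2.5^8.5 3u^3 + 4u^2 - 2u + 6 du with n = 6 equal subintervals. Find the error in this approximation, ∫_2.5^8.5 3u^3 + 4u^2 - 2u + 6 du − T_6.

-53.5

Exact integral: ∫_2.5^8.5 f(u) du = 4653.75.
T_6 = 4707.25.
Error = 4653.75 − 4707.25 = -53.5.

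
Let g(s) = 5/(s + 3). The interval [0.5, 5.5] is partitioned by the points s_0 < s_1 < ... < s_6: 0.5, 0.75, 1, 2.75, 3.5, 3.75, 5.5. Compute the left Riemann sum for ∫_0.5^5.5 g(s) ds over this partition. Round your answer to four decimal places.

5.0188

Subinterval widths: 0.25, 0.25, 1.75, 0.75, 0.25, 1.75.
Left endpoints: 0.5, 0.75, 1, 2.75, 3.5, 3.75.
g(0.5) = 10/7, g(0.75) = 4/3, g(1) = 1.25, g(2.75) = 20/23, g(3.5) = 10/13, g(3.75) = 20/27.
Sum = Σ Δs_i · g(s_i).
Sum ≈ 5.0188.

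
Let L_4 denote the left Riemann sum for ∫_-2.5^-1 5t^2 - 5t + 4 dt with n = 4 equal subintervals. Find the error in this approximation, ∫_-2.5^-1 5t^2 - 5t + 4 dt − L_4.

Exact integral: ∫_-2.5^-1 f(t) dt = 43.5.
L_4 = 50.00390625.
Error = 43.5 − 50.00390625 = -6.50390625.

-6.50390625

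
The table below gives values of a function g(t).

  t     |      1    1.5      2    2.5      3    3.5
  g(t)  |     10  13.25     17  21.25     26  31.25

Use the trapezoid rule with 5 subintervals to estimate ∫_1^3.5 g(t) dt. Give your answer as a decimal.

49.0625

Δt = 0.5.
T_5 = (0.5/2)·[10 + 2·13.25 + 2·17 + 2·21.25 + 2·26 + 31.25] = 49.0625.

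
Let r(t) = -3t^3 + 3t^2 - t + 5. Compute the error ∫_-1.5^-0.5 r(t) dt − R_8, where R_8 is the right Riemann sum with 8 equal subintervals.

1.015625

Exact integral: ∫_-1.5^-0.5 r(t) dt = 13.
R_8 = 11.984375.
Error = 13 − 11.984375 = 1.015625.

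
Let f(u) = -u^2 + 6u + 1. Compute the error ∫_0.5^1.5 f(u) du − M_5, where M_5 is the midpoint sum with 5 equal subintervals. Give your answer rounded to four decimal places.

Exact integral: ∫_0.5^1.5 f(u) du ≈ 5.916667.
M_5 = 5.92.
Error ≈ 5.916667 − 5.92 ≈ -0.0033.

-0.0033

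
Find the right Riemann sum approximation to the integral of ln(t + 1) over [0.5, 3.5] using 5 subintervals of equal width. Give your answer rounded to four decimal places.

Δt = (3.5 − 0.5)/5 = 0.6.
Right endpoints: 1.1, 1.7, 2.3, 2.9, 3.5.
f(1.1) ≈ 0.7419, f(1.7) ≈ 0.9933, f(2.3) ≈ 1.1939, f(2.9) ≈ 1.3610, f(3.5) ≈ 1.5041.
Sum = Δt · [f(1.1) + f(1.7) + f(2.3) + f(2.9) + f(3.5)].
Sum ≈ 3.4765.

3.4765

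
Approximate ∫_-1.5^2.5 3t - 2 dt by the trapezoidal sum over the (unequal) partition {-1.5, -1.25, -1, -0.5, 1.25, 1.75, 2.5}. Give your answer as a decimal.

-2

Subinterval widths: 0.25, 0.25, 0.5, 1.75, 0.5, 0.75.
f(-1.5) = -6.5, f(-1.25) = -5.75, f(-1) = -5, f(-0.5) = -3.5, f(1.25) = 1.75, f(1.75) = 3.25, f(2.5) = 5.5.
On each subinterval the trapezoid contributes (Δt_i/2)·[f(t_{i-1}) + f(t_i)].
Sum = -2.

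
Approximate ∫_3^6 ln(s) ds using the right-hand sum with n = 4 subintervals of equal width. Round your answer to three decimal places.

4.707

Δs = (6 − 3)/4 = 0.75.
Right endpoints: 3.75, 4.5, 5.25, 6.
f(3.75) ≈ 1.322, f(4.5) ≈ 1.504, f(5.25) ≈ 1.658, f(6) ≈ 1.792.
Sum = Δs · [f(3.75) + f(4.5) + f(5.25) + f(6)].
Sum ≈ 4.707.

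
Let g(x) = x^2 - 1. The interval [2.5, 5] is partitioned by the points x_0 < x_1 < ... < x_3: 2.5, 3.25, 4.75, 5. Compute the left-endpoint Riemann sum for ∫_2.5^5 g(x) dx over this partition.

23.671875

Subinterval widths: 0.75, 1.5, 0.25.
Left endpoints: 2.5, 3.25, 4.75.
g(2.5) = 5.25, g(3.25) = 9.5625, g(4.75) = 21.5625.
Sum = Σ Δx_i · g(x_i).
Sum = 23.671875.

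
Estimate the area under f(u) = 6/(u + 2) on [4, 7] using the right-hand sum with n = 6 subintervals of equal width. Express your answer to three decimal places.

2.351

Δu = (7 − 4)/6 = 0.5.
Right endpoints: 4.5, 5, 5.5, 6, 6.5, 7.
f(4.5) = 12/13, f(5) = 6/7, f(5.5) = 0.8, f(6) = 0.75, f(6.5) = 12/17, f(7) = 2/3.
Sum = Δu · [f(4.5) + f(5) + f(5.5) + ...].
Sum ≈ 2.351.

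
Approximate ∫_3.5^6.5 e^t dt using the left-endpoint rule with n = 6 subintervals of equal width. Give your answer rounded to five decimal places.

487.13231

Δt = (6.5 − 3.5)/6 = 0.5.
Left endpoints: 3.5, 4, 4.5, 5, 5.5, 6.
f(3.5) ≈ 33.11545, f(4) ≈ 54.59815, f(4.5) ≈ 90.01713, f(5) ≈ 148.41316, f(5.5) ≈ 244.69193, f(6) ≈ 403.42879.
Sum = Δt · [f(3.5) + f(4) + f(4.5) + ...].
Sum ≈ 487.13231.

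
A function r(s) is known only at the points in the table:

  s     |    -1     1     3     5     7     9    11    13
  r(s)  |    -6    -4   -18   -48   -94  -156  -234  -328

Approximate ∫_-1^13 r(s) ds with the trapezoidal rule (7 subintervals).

-1442

Δs = 2.
T_7 = (2/2)·[(-6) + 2·(-4) + 2·(-18) + 2·(-48) + 2·(-94) + 2·(-156) + 2·(-234) + (-328)] = -1442.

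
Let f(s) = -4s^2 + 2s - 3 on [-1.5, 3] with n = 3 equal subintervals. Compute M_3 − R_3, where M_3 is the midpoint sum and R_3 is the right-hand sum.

23.625

M_3 = -43.875.
R_3 = -67.5.
M_3 − R_3 = 23.625.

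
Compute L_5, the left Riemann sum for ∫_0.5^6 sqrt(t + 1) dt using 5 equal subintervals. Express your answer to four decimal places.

10.3187

Δt = (6 − 0.5)/5 = 1.1.
Left endpoints: 0.5, 1.6, 2.7, 3.8, 4.9.
f(0.5) ≈ 1.2247, f(1.6) ≈ 1.6125, f(2.7) ≈ 1.9235, f(3.8) ≈ 2.1909, f(4.9) ≈ 2.4290.
Sum = Δt · [f(0.5) + f(1.6) + f(2.7) + f(3.8) + f(4.9)].
Sum ≈ 10.3187.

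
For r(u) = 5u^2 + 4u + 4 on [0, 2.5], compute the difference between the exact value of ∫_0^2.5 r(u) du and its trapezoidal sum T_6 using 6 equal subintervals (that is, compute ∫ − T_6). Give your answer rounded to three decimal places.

Exact integral: ∫_0^2.5 r(u) du ≈ 48.54167.
T_6 ≈ 48.90336.
Error ≈ 48.54167 − 48.90336 ≈ -0.362.

-0.362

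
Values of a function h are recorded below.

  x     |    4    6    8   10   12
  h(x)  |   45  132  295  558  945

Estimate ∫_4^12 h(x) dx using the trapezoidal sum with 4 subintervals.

2960

Δx = 2.
T_4 = (2/2)·[45 + 2·132 + 2·295 + 2·558 + 945] = 2960.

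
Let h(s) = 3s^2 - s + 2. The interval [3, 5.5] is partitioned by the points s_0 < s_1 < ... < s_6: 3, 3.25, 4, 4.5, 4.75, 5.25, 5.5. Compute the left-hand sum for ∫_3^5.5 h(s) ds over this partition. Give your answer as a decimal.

119.21875

Subinterval widths: 0.25, 0.75, 0.5, 0.25, 0.5, 0.25.
Left endpoints: 3, 3.25, 4, 4.5, 4.75, 5.25.
h(3) = 26, h(3.25) = 30.4375, h(4) = 46, h(4.5) = 58.25, h(4.75) = 64.9375, h(5.25) = 79.4375.
Sum = Σ Δs_i · h(s_i).
Sum = 119.21875.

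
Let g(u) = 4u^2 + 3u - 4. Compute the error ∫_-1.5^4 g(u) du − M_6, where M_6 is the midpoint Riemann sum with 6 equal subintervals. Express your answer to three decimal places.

Exact integral: ∫_-1.5^4 g(u) du ≈ 88.45833.
M_6 ≈ 86.91782.
Error ≈ 88.45833 − 86.91782 ≈ 1.541.

1.541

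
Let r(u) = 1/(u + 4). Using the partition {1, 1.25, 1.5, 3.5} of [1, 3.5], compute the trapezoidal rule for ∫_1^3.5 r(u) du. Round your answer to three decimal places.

0.410

Subinterval widths: 0.25, 0.25, 2.
r(1) = 0.2, r(1.25) = 4/21, r(1.5) = 2/11, r(3.5) = 2/15.
On each subinterval the trapezoid contributes (Δu_i/2)·[r(u_{i-1}) + r(u_i)].
Sum ≈ 0.410.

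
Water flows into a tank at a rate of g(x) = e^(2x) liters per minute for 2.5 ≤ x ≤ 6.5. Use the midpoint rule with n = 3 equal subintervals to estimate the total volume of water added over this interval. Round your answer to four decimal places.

Δx = (6.5 − 2.5)/3 = 4/3.
Midpoints: 19/6, 4.5, 35/6.
g(19/6) ≈ 563.0302, g(4.5) ≈ 8103.0839, g(35/6) ≈ 116618.9040.
Sum = Δx · [g(19/6) + g(4.5) + g(35/6)].
Sum ≈ 167046.6909.

167046.6909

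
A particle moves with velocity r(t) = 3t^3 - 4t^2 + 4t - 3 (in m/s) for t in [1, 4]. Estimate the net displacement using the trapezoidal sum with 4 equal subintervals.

Δt = (4 − 1)/4 = 0.75.
r(1) = 0, r(1.75) = 7.828125, r(2.5) = 28.875, r(3.25) = 70.734375, r(4) = 141.
T_4 = (Δt/2)·[r(t_0) + 2r(t_1) + 2r(t_2) + 2r(t_3) + r(t_4)].
Sum = 133.453125.

133.453125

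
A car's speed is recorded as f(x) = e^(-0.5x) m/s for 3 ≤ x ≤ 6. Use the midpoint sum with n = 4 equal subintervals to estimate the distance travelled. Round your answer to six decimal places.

Δx = (6 − 3)/4 = 0.75.
Midpoints: 3.375, 4.125, 4.875, 5.625.
f(3.375) ≈ 0.184981, f(4.125) ≈ 0.127136, f(4.875) ≈ 0.087379, f(5.625) ≈ 0.060055.
Sum = Δx · [f(3.375) + f(4.125) + f(4.875) + f(5.625)].
Sum ≈ 0.344663.

0.344663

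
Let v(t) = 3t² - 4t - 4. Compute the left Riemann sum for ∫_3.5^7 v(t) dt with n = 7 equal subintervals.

Δt = (7 − 3.5)/7 = 0.5.
Left endpoints: 3.5, 4, 4.5, 5, 5.5, 6, 6.5.
v(3.5) = 18.75, v(4) = 28, v(4.5) = 38.75, v(5) = 51, v(5.5) = 64.75, v(6) = 80, v(6.5) = 96.75.
Sum = Δt · [v(3.5) + v(4) + v(4.5) + ...].
Sum = 189.

189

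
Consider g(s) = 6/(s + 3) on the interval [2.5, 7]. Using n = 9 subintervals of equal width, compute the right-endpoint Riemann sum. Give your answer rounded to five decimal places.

3.46717

Δs = (7 − 2.5)/9 = 0.5.
Right endpoints: 3, 3.5, 4, 4.5, 5, 5.5, 6, 6.5, 7.
g(3) = 1, g(3.5) = 12/13, g(4) = 6/7, g(4.5) = 0.8, g(5) = 0.75, g(5.5) = 12/17, g(6) = 2/3, g(6.5) = 12/19, g(7) = 0.6.
Sum = Δs · [g(3) + g(3.5) + g(4) + ...].
Sum ≈ 3.46717.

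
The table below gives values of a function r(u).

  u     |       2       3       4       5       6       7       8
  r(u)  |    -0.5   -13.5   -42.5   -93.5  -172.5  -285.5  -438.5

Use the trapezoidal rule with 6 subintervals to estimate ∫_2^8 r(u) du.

-827

Δu = 1.
T_6 = (1/2)·[(-0.5) + 2·(-13.5) + 2·(-42.5) + 2·(-93.5) + 2·(-172.5) + 2·(-285.5) + (-438.5)] = -827.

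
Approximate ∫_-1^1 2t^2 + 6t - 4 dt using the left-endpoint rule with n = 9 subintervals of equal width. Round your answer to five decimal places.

Δt = (1 − (-1))/9 = 2/9.
Left endpoints: -1, -7/9, -5/9, -1/3, -1/9, 1/9, 1/3, 5/9, 7/9.
f(-1) = -8, f(-7/9) = -604/81, f(-5/9) = -544/81, f(-1/3) = -52/9, f(-1/9) = -376/81, f(1/9) = -268/81, f(1/3) = -16/9, f(5/9) = -4/81, f(7/9) = 152/81.
Sum = Δt · [f(-1) + f(-7/9) + f(-5/9) + ...].
Sum ≈ -7.96708.

-7.96708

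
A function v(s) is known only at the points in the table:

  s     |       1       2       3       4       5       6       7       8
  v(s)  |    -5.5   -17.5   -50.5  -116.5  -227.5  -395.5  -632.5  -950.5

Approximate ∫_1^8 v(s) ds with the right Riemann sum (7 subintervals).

Δs = 1.
Sum = 1·[(-17.5) + (-50.5) + (-116.5) + (-227.5) + (-395.5) + (-632.5) + (-950.5)] = -2390.5.

-2390.5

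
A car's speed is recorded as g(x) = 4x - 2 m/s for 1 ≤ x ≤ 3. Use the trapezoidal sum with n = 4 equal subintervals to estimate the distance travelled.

12

Δx = (3 − 1)/4 = 0.5.
g(1) = 2, g(1.5) = 4, g(2) = 6, g(2.5) = 8, g(3) = 10.
T_4 = (Δx/2)·[g(x_0) + 2g(x_1) + 2g(x_2) + 2g(x_3) + g(x_4)].
Sum = 12.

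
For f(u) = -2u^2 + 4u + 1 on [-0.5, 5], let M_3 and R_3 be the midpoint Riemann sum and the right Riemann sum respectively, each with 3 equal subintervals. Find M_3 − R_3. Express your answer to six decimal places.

34.451389

M_3 ≈ -25.33564815.
R_3 ≈ -59.78703704.
M_3 − R_3 ≈ 34.451389.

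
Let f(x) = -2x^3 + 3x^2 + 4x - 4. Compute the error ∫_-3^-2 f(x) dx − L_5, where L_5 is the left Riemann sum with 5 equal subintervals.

-5.02

Exact integral: ∫_-3^-2 f(x) dx = 37.5.
L_5 = 42.52.
Error = 37.5 − 42.52 = -5.02.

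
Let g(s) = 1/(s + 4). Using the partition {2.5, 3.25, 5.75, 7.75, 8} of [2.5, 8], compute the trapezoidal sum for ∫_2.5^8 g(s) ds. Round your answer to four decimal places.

0.6188

Subinterval widths: 0.75, 2.5, 2, 0.25.
g(2.5) = 2/13, g(3.25) = 4/29, g(5.75) = 4/39, g(7.75) = 4/47, g(8) = 1/12.
On each subinterval the trapezoid contributes (Δs_i/2)·[g(s_{i-1}) + g(s_i)].
Sum ≈ 0.6188.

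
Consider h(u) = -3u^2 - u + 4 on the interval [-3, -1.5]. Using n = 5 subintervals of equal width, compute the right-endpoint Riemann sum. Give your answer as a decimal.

-11.505

Δu = (-1.5 − (-3))/5 = 0.3.
Right endpoints: -2.7, -2.4, -2.1, -1.8, -1.5.
h(-2.7) = -15.17, h(-2.4) = -10.88, h(-2.1) = -7.13, h(-1.8) = -3.92, h(-1.5) = -1.25.
Sum = Δu · [h(-2.7) + h(-2.4) + h(-2.1) + h(-1.8) + h(-1.5)].
Sum = -11.505.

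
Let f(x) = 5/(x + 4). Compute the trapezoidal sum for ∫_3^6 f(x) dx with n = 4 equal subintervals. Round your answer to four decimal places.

1.7858

Δx = (6 − 3)/4 = 0.75.
f(3) = 5/7, f(3.75) = 20/31, f(4.5) = 10/17, f(5.25) = 20/37, f(6) = 0.5.
T_4 = (Δx/2)·[f(x_0) + 2f(x_1) + 2f(x_2) + 2f(x_3) + f(x_4)].
Sum ≈ 1.7858.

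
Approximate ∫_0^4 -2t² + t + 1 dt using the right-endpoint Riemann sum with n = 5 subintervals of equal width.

-42.72

Δt = (4 − 0)/5 = 0.8.
Right endpoints: 0.8, 1.6, 2.4, 3.2, 4.
f(0.8) = 0.52, f(1.6) = -2.52, f(2.4) = -8.12, f(3.2) = -16.28, f(4) = -27.
Sum = Δt · [f(0.8) + f(1.6) + f(2.4) + f(3.2) + f(4)].
Sum = -42.72.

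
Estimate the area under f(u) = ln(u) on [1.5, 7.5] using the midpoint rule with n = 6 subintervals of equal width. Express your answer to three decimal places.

Δu = (7.5 − 1.5)/6 = 1.
Midpoints: 2, 3, 4, 5, 6, 7.
f(2) ≈ 0.693, f(3) ≈ 1.099, f(4) ≈ 1.386, f(5) ≈ 1.609, f(6) ≈ 1.792, f(7) ≈ 1.946.
Sum = Δu · [f(2) + f(3) + f(4) + ...].
Sum ≈ 8.525.

8.525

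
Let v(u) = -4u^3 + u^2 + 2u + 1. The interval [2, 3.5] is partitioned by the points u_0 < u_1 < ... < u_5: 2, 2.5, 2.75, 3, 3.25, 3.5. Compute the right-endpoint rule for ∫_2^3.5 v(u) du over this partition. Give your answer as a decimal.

Subinterval widths: 0.5, 0.25, 0.25, 0.25, 0.25.
Right endpoints: 2.5, 2.75, 3, 3.25, 3.5.
v(2.5) = -50.25, v(2.75) = -69.125, v(3) = -92, v(3.25) = -119.25, v(3.5) = -151.25.
Sum = Σ Δu_i · v(u_i).
Sum = -133.03125.

-133.03125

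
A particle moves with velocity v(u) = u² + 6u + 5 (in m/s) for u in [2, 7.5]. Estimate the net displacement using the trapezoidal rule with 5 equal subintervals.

Δu = (7.5 − 2)/5 = 1.1.
v(2) = 21, v(3.1) = 33.21, v(4.2) = 47.84, v(5.3) = 64.89, v(6.4) = 84.36, v(7.5) = 106.25.
T_5 = (Δu/2)·[v(u_0) + 2v(u_1) + ... + 2v(u_{4}) + v(u_5)].
Sum = 323.3175.

323.3175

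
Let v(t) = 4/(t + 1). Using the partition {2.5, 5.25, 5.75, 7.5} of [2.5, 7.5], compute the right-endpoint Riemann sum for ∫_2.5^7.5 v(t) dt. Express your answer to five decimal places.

2.87983

Subinterval widths: 2.75, 0.5, 1.75.
Right endpoints: 5.25, 5.75, 7.5.
v(5.25) = 0.64, v(5.75) = 16/27, v(7.5) = 8/17.
Sum = Σ Δt_i · v(t_i).
Sum ≈ 2.87983.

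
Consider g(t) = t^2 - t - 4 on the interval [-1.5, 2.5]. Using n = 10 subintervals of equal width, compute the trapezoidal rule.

Δt = (2.5 − (-1.5))/10 = 0.4.
g(-1.5) = -0.25, g(-1.1) = -1.69, g(-0.7) = -2.81, g(-0.3) = -3.61, g(0.1) = -4.09, g(0.5) = -4.25, g(0.9) = -4.09, g(1.3) = -3.61, g(1.7) = -2.81, g(2.1) = -1.69, g(2.5) = -0.25.
T_10 = (Δt/2)·[g(t_0) + 2g(t_1) + ... + 2g(t_{9}) + g(t_10)].
Sum = -11.56.

-11.56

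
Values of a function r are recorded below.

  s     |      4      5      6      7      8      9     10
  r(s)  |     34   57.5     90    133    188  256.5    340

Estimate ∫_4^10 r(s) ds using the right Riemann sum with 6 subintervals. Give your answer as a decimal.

1065

Δs = 1.
Sum = 1·[57.5 + 90 + 133 + 188 + 256.5 + 340] = 1065.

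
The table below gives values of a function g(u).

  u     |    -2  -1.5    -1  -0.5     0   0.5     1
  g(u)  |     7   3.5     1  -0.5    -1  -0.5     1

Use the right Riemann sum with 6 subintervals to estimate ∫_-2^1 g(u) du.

Δu = 0.5.
Sum = 0.5·[3.5 + 1 + (-0.5) + (-1) + (-0.5) + 1] = 1.75.

1.75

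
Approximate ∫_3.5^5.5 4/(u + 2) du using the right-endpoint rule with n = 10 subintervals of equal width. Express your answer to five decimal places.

Δu = (5.5 − 3.5)/10 = 0.2.
Right endpoints: 3.7, 3.9, 4.1, 4.3, 4.5, 4.7, 4.9, 5.1, 5.3, 5.5.
f(3.7) = 40/57, f(3.9) = 40/59, f(4.1) = 40/61, f(4.3) = 40/63, f(4.5) = 8/13, f(4.7) = 40/67, f(4.9) = 40/69, f(5.1) = 40/71, f(5.3) = 40/73, f(5.5) = 8/15.
Sum = Δu · [f(3.7) + f(3.9) + f(4.1) + ...].
Sum ≈ 1.22143.

1.22143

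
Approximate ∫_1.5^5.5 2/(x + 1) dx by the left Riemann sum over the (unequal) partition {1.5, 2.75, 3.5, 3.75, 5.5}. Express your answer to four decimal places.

2.2480

Subinterval widths: 1.25, 0.75, 0.25, 1.75.
Left endpoints: 1.5, 2.75, 3.5, 3.75.
f(1.5) = 0.8, f(2.75) = 8/15, f(3.5) = 4/9, f(3.75) = 8/19.
Sum = Σ Δx_i · f(x_i).
Sum ≈ 2.2480.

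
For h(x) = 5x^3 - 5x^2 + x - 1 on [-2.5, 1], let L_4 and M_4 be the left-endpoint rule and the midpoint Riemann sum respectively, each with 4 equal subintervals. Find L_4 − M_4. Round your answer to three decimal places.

L_4 ≈ -138.05176.
M_4 ≈ -77.78271.
L_4 − M_4 ≈ -60.269.

-60.269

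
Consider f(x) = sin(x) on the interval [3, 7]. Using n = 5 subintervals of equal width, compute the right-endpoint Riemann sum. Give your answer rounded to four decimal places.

Δx = (7 − 3)/5 = 0.8.
Right endpoints: 3.8, 4.6, 5.4, 6.2, 7.
f(3.8) ≈ -0.6119, f(4.6) ≈ -0.9937, f(5.4) ≈ -0.7728, f(6.2) ≈ -0.0831, f(7) ≈ 0.6570.
Sum = Δx · [f(3.8) + f(4.6) + f(5.4) + f(6.2) + f(7)].
Sum ≈ -1.4435.

-1.4435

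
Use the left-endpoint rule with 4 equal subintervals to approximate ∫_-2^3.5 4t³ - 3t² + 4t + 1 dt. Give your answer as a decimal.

Δt = (3.5 − (-2))/4 = 1.375.
Left endpoints: -2, -0.625, 0.75, 2.125.
f(-2) = -51, f(-0.625) = -3.6484375, f(0.75) = 4, f(2.125) = 34.3359375.
Sum = Δt · [f(-2) + f(-0.625) + f(0.75) + f(2.125)].
Sum = -22.4296875.

-22.4296875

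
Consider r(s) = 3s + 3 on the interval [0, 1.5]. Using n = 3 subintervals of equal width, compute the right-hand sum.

9

Δs = (1.5 − 0)/3 = 0.5.
Right endpoints: 0.5, 1, 1.5.
r(0.5) = 4.5, r(1) = 6, r(1.5) = 7.5.
Sum = Δs · [r(0.5) + r(1) + r(1.5)].
Sum = 9.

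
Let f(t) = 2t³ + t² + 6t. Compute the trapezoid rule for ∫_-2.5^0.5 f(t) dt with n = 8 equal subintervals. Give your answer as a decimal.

Δt = (0.5 − (-2.5))/8 = 0.375.
f(-2.5) = -40, f(-2.125) = -27.42578125, f(-1.75) = -18.15625, f(-1.375) = -11.55859375, f(-1) = -7, f(-0.625) = -3.84765625, f(-0.25) = -1.46875, f(0.125) = 0.76953125, f(0.5) = 3.5.
T_8 = (Δt/2)·[f(t_0) + 2f(t_1) + ... + 2f(t_{7}) + f(t_8)].
Sum = -32.6015625.

-32.6015625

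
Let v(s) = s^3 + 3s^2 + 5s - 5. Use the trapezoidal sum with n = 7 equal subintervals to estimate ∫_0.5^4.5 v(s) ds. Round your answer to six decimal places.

225.785714

Δs = (4.5 − 0.5)/7 = 4/7.
v(0.5) = -1.625, v(15/14) = 13805/2744, v(23/14) = 43205/2744, v(31/14) = 86813/2744, v(39/14) = 147701/2744, v(47/14) = 228941/2744, v(55/14) = 333605/2744, v(4.5) = 169.375.
T_7 = (Δs/2)·[v(s_0) + 2v(s_1) + ... + 2v(s_{6}) + v(s_7)].
Sum ≈ 225.785714.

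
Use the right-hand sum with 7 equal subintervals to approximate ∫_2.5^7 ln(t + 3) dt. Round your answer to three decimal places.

Δt = (7 − 2.5)/7 = 9/14.
Right endpoints: 22/7, 53/14, 31/7, 71/14, 40/7, 89/14, 7.
f(22/7) ≈ 1.815, f(53/14) ≈ 1.915, f(31/7) ≈ 2.005, f(71/14) ≈ 2.088, f(40/7) ≈ 2.165, f(89/14) ≈ 2.236, f(7) ≈ 2.303.
Sum = Δt · [f(22/7) + f(53/14) + f(31/7) + ...].
Sum ≈ 9.339.

9.339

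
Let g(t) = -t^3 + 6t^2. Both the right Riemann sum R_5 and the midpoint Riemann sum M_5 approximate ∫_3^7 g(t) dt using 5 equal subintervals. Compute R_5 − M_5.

R_5 = 17.76.
M_5 = 53.92.
R_5 − M_5 = -36.16.

-36.16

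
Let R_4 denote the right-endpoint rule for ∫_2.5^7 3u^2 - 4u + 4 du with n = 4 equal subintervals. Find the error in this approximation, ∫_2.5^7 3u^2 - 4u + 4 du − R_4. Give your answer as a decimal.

Exact integral: ∫_2.5^7 f(u) du = 259.875.
R_4 = 324.73828125.
Error = 259.875 − 324.73828125 = -64.86328125.

-64.86328125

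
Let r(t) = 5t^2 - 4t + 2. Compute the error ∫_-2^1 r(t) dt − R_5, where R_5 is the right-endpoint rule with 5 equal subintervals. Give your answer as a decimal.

7.2

Exact integral: ∫_-2^1 r(t) dt = 27.
R_5 = 19.8.
Error = 27 − 19.8 = 7.2.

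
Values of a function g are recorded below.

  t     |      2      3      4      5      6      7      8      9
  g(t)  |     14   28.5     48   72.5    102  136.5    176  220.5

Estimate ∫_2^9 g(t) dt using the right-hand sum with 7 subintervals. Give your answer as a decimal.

784

Δt = 1.
Sum = 1·[28.5 + 48 + 72.5 + 102 + 136.5 + 176 + 220.5] = 784.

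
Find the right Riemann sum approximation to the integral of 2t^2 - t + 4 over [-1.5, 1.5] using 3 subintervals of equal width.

Δt = (1.5 − (-1.5))/3 = 1.
Right endpoints: -0.5, 0.5, 1.5.
f(-0.5) = 5, f(0.5) = 4, f(1.5) = 7.
Sum = Δt · [f(-0.5) + f(0.5) + f(1.5)].
Sum = 16.

16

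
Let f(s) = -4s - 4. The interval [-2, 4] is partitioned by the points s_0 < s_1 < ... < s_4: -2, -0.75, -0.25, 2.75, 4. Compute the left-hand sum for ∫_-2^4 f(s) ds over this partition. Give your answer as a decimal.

Subinterval widths: 1.25, 0.5, 3, 1.25.
Left endpoints: -2, -0.75, -0.25, 2.75.
f(-2) = 4, f(-0.75) = -1, f(-0.25) = -3, f(2.75) = -15.
Sum = Σ Δs_i · f(s_i).
Sum = -23.25.

-23.25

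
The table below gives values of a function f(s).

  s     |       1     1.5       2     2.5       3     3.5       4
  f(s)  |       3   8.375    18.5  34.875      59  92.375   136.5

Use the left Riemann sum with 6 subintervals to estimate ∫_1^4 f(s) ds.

Δs = 0.5.
Sum = 0.5·[3 + 8.375 + 18.5 + 34.875 + 59 + 92.375] = 108.0625.

108.0625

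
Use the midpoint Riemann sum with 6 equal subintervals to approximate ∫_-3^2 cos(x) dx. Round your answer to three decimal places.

1.081

Δx = (2 − (-3))/6 = 5/6.
Midpoints: -31/12, -1.75, -11/12, -1/12, 0.75, 19/12.
f(-31/12) ≈ -0.848, f(-1.75) ≈ -0.178, f(-11/12) ≈ 0.608, f(-1/12) ≈ 0.997, f(0.75) ≈ 0.732, f(19/12) ≈ -0.013.
Sum = Δx · [f(-31/12) + f(-1.75) + f(-11/12) + ...].
Sum ≈ 1.081.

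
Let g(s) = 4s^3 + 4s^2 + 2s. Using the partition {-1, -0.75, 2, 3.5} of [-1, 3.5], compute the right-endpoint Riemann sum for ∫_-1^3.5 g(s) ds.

Subinterval widths: 0.25, 2.75, 1.5.
Right endpoints: -0.75, 2, 3.5.
g(-0.75) = -0.9375, g(2) = 52, g(3.5) = 227.5.
Sum = Σ Δs_i · g(s_i).
Sum = 484.015625.

484.015625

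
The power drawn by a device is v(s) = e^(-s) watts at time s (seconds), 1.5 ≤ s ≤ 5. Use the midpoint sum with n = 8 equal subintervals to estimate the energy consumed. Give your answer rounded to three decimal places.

0.215

Δs = (5 − 1.5)/8 = 0.4375.
Midpoints: 1.71875, 2.15625, 2.59375, 3.03125, 3.46875, 3.90625, 4.34375, 4.78125.
v(1.71875) ≈ 0.179, v(2.15625) ≈ 0.116, v(2.59375) ≈ 0.075, v(3.03125) ≈ 0.048, v(3.46875) ≈ 0.031, v(3.90625) ≈ 0.020, v(4.34375) ≈ 0.013, v(4.78125) ≈ 0.008.
Sum = Δs · [v(1.71875) + v(2.15625) + v(2.59375) + ...].
Sum ≈ 0.215.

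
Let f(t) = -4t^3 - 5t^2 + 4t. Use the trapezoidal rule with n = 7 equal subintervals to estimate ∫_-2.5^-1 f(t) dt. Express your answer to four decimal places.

3.3712

Δt = (-1 − (-2.5))/7 = 3/14.
f(-2.5) = 21.25, f(-16/7) = 4288/343, f(-29/14) = 7975/1372, f(-13/7) = 325/343, f(-23/14) = -3197/1372, f(-10/7) = -1460/343, f(-17/14) = -6953/1372, f(-1) = -5.
T_7 = (Δt/2)·[f(t_0) + 2f(t_1) + ... + 2f(t_{6}) + f(t_7)].
Sum ≈ 3.3712.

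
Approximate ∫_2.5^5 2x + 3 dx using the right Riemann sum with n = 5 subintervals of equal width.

Δx = (5 − 2.5)/5 = 0.5.
Right endpoints: 3, 3.5, 4, 4.5, 5.
f(3) = 9, f(3.5) = 10, f(4) = 11, f(4.5) = 12, f(5) = 13.
Sum = Δx · [f(3) + f(3.5) + f(4) + f(4.5) + f(5)].
Sum = 27.5.

27.5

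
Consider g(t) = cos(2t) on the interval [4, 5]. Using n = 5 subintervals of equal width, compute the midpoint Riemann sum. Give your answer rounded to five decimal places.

Δt = (5 − 4)/5 = 0.2.
Midpoints: 4.1, 4.3, 4.5, 4.7, 4.9.
g(4.1) ≈ -0.33915, g(4.3) ≈ -0.67872, g(4.5) ≈ -0.91113, g(4.7) ≈ -0.99969, g(4.9) ≈ -0.93043.
Sum = Δt · [g(4.1) + g(4.3) + g(4.5) + g(4.7) + g(4.9)].
Sum ≈ -0.77182.

-0.77182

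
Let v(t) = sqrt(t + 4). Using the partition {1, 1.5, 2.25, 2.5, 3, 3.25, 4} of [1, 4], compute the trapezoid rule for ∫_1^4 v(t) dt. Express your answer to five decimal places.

7.62995

Subinterval widths: 0.5, 0.75, 0.25, 0.5, 0.25, 0.75.
v(1) ≈ 2.23607, v(1.5) ≈ 2.34521, v(2.25) ≈ 2.50000, v(2.5) ≈ 2.54951, v(3) ≈ 2.64575, v(3.25) ≈ 2.69258, v(4) ≈ 2.82843.
On each subinterval the trapezoid contributes (Δt_i/2)·[v(t_{i-1}) + v(t_i)].
Sum ≈ 7.62995.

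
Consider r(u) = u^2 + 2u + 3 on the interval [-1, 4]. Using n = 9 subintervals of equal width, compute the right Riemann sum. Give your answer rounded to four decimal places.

Δu = (4 − (-1))/9 = 5/9.
Right endpoints: -4/9, 1/9, 2/3, 11/9, 16/9, 7/3, 26/9, 31/9, 4.
r(-4/9) = 187/81, r(1/9) = 262/81, r(2/3) = 43/9, r(11/9) = 562/81, r(16/9) = 787/81, r(7/3) = 118/9, r(26/9) = 1387/81, r(31/9) = 1762/81, r(4) = 27.
Sum = Δu · [r(-4/9) + r(1/9) + r(2/3) + ...].
Sum ≈ 58.8683.

58.8683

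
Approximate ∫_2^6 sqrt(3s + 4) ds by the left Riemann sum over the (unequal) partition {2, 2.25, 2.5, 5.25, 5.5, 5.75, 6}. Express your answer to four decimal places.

14.3313

Subinterval widths: 0.25, 0.25, 2.75, 0.25, 0.25, 0.25.
Left endpoints: 2, 2.25, 2.5, 5.25, 5.5, 5.75.
f(2) ≈ 3.1623, f(2.25) ≈ 3.2787, f(2.5) ≈ 3.3912, f(5.25) ≈ 4.4441, f(5.5) ≈ 4.5277, f(5.75) ≈ 4.6098.
Sum = Σ Δs_i · f(s_i).
Sum ≈ 14.3313.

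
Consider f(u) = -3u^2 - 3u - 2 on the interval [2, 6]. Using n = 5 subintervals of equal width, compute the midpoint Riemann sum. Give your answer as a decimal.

Δu = (6 − 2)/5 = 0.8.
Midpoints: 2.4, 3.2, 4, 4.8, 5.6.
f(2.4) = -26.48, f(3.2) = -42.32, f(4) = -62, f(4.8) = -85.52, f(5.6) = -112.88.
Sum = Δu · [f(2.4) + f(3.2) + f(4) + f(4.8) + f(5.6)].
Sum = -263.36.

-263.36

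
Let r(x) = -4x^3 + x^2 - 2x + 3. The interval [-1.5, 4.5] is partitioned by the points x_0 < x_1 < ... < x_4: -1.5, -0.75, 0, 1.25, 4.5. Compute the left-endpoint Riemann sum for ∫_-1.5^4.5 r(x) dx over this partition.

6.4375

Subinterval widths: 0.75, 0.75, 1.25, 3.25.
Left endpoints: -1.5, -0.75, 0, 1.25.
r(-1.5) = 21.75, r(-0.75) = 6.75, r(0) = 3, r(1.25) = -5.75.
Sum = Σ Δx_i · r(x_i).
Sum = 6.4375.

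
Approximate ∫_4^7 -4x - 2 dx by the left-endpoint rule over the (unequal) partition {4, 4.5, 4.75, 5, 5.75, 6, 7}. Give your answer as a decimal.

-68

Subinterval widths: 0.5, 0.25, 0.25, 0.75, 0.25, 1.
Left endpoints: 4, 4.5, 4.75, 5, 5.75, 6.
f(4) = -18, f(4.5) = -20, f(4.75) = -21, f(5) = -22, f(5.75) = -25, f(6) = -26.
Sum = Σ Δx_i · f(x_i).
Sum = -68.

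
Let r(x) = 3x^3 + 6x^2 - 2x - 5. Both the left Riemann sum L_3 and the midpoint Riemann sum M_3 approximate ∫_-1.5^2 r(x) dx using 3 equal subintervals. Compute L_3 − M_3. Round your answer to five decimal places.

-12.12240

L_3 ≈ -3.6944444.
M_3 ≈ 8.4279514.
L_3 − M_3 ≈ -12.12240.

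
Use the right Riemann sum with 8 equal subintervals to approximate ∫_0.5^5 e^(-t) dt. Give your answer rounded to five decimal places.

Δt = (5 − 0.5)/8 = 0.5625.
Right endpoints: 1.0625, 1.625, 2.1875, 2.75, 3.3125, 3.875, 4.4375, 5.
f(1.0625) ≈ 0.34559, f(1.625) ≈ 0.19691, f(2.1875) ≈ 0.11220, f(2.75) ≈ 0.06393, f(3.3125) ≈ 0.03642, f(3.875) ≈ 0.02075, f(4.4375) ≈ 0.01183, f(5) ≈ 0.00674.
Sum = Δt · [f(1.0625) + f(1.625) + f(2.1875) + ...].
Sum ≈ 0.44683.

0.44683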